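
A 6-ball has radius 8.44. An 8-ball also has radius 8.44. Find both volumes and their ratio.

V_6(8.44) ≈ 1.8679e+06. V_8(8.44) ≈ 1.04503e+08. Ratio V_6/V_8 ≈ 0.01787.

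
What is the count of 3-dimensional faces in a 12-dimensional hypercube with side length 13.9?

Number of 3-faces = C(12,3) · 2^(12-3) = 220 · 512 = 112640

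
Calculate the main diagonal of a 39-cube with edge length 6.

d = √(6² + 6² + ... + 6²) [39 terms] = √(39·6²) = 6√39 ≈ 37.47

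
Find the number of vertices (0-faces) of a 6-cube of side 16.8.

Number of 0-faces = C(6,0) · 2^(6-0) = 1 · 64 = 64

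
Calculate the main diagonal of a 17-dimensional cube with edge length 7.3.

||(7.3,7.3,...,7.3)|| = √(17)·7.3 ≈ 30.0987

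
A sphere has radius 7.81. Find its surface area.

S = n·V_n(r)/r = 3·V_3(7.81)/7.81 (volume-to-surface relation), giving 4πr² = 4π·(7.81)² ≈ 766.5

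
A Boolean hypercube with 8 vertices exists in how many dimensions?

n = log_2(8) = 3.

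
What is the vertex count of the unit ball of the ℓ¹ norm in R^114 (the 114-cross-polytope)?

Number of vertices = 2n = 228.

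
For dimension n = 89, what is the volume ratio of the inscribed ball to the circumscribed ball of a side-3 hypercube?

The radii are 3/2 and 3√89/2, so the volume ratio is (1/√89)^89 = 89^{-89/2} ≈ 1.78708e-87.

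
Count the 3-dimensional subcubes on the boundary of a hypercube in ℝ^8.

Choose 3 of 8 axes to span the face (C(8,3) = 56 ways), then fix each of the remaining 5 coordinates at one of its two extreme values (2^5 = 32 ways): 56·32 = 1792.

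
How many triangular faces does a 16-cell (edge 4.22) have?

f_2(4-orthoplex) = 2^3 · (4 choose 3) = 32.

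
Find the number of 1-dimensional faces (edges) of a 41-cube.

Each of the 2^41 = 2199023255552 vertices has degree 41; total edges = 41·2^41/2 = 45079976738816.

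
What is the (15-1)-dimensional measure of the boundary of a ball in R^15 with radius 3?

|∂B_15(3)| = 45349632·π^7/5005 ≈ 2.73665e+07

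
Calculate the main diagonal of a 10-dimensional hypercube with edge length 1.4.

The space diagonal of an n-cube of side s is s√n. Here 1.4·√10 ≈ 4.42719.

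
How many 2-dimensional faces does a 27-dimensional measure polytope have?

Choose 2 of 27 axes to span the face (C(27,2) = 351 ways), then fix each of the remaining 25 coordinates at one of its two extreme values (2^25 = 33554432 ways): 351·33554432 = 11777605632.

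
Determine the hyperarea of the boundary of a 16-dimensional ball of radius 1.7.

S_16(1.7) = 2·π^(16/2)·(1.7)^15 / Γ(16/2) ≈ 10777.9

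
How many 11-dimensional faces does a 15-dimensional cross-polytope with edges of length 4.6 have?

f_11(15-orthoplex) = 2^12 · (15 choose 12) = 1863680.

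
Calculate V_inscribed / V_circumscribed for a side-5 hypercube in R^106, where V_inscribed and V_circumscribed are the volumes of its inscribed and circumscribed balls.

V_in / V_out = (r_in/r_out)^106 = (1/√106)^106 = 106^(-106/2) ≈ 4.55816e-108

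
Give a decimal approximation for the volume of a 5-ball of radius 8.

V_5(8) = π^(5/2) · (8)^5 / Γ(5/2 + 1) = 262144·π^2/15 ≈ 172484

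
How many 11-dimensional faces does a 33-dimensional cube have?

Choose 11 of 33 axes to span the face (C(33,11) = 193536720 ways), then fix each of the remaining 22 coordinates at one of its two extreme values (2^22 = 4194304 ways): 193536720·4194304 = 811751838842880.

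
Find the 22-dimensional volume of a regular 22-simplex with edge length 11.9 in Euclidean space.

V = (11.9^22 / 22!) · √((22+1) / 2^22) ≈ 0.956755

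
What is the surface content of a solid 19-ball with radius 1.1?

|∂B_19(1.1)| ≈ 4.92503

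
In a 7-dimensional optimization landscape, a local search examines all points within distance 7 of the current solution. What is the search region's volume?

V_7(7) = π^(7/2) · (7)^7 / Γ(7/2 + 1) = 1882384·π^3/15 ≈ 3.89105e+06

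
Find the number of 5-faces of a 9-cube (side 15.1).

An n-cube has C(n,k)·2^(n-k) k-faces. Here C(9,5)·2^4 = 126·16 = 2016.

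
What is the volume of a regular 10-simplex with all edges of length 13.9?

V_10 = √(11) · 13.9^10 / (10! · 2^(10/2)) ≈ 7690.09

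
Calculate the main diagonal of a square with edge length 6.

||(6,6,...,6)|| = √(2)·6 ≈ 8.48528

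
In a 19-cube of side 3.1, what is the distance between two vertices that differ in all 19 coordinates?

d = √(3.1² + 3.1² + ... + 3.1²) [19 terms] = √(19·3.1²) = 3.1√19 ≈ 13.5126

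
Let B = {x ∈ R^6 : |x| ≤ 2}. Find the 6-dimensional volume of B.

V = 32·π^3/3 ≈ 330.734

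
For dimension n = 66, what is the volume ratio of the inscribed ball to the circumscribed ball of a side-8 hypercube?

V_in / V_out = (r_in/r_out)^66 = (1/√66)^66 = 66^(-66/2) ≈ 9.01675e-61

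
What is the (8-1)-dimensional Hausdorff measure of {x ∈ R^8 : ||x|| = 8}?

S = n·V_n(r)/r = 8·V_8(8)/8 (volume-to-surface relation), giving 2097152·π^4/3 ≈ 6.80939e+07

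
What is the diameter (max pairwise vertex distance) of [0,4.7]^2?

||(4.7,4.7,...,4.7)|| = √(2)·4.7 ≈ 6.6468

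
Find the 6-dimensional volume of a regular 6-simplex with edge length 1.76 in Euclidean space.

Volume = 1.76^6 · √(7/2^6) / 6! ≈ 0.0136522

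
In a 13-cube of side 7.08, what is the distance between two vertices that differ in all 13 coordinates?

The space diagonal of an n-cube of side s is s√n. Here 7.08·√13 ≈ 25.5273.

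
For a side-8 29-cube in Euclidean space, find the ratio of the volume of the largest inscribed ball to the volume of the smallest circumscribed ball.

The radii are 8/2 and 8√29/2, so the volume ratio is (1/√29)^29 = 29^{-29/2} ≈ 6.24064e-22.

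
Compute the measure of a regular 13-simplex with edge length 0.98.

V = (0.98^13 / 13!) · √((13+1) / 2^13) ≈ 5.10538e-12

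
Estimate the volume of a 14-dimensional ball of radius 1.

V = π^7/5040 ≈ 0.599265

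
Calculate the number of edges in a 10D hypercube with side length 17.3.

The 10-cube has n·2^(n-1) = 10·2^9 = 10·512 = 5120 edges.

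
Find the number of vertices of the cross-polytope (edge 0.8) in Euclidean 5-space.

Each 0-face is the convex hull of 1 vertex, one chosen as ±e_i from each of 1 distinct axis: 2^1·C(5,1) = 10.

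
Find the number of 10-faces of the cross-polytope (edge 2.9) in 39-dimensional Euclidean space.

Number of 10-faces = 2^(10+1) · C(39,10+1) = 2048 · 1676056044 = 3432562778112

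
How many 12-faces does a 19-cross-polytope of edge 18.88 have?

Number of 12-faces = 2^(12+1) · C(19,12+1) = 8192 · 27132 = 222265344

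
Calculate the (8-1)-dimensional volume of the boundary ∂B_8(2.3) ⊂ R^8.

|∂B_8(2.3)| ≈ 11055.4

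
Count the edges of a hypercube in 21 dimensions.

Each of the 2^21 = 2097152 vertices has degree 21; total edges = 21·2^21/2 = 22020096.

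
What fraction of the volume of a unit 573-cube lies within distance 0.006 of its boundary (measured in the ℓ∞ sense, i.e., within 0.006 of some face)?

Shell fraction = 1 - (1-0.012)^573 ≈ 0.99901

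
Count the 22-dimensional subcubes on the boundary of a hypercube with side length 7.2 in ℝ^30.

Number of 22-faces = C(30,22) · 2^(30-22) = 5852925 · 256 = 1498348800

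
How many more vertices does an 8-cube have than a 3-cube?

The 8-cube has 2^8 = 256 vertices. The 3-cube has 2^3 = 8 vertices. Difference: 256 - 8 = 248.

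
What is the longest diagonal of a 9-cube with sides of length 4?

||(4,4,...,4)|| = √(9)·4 = 12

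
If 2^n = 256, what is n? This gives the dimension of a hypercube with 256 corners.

n = log_2(256) = 8.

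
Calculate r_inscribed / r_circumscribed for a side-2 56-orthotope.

r_in = 2/2 (half the side); r_out = 2√56/2 (half the diagonal). Ratio = 1/√56 ≈ 0.133631.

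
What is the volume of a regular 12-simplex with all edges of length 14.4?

V_12 = √(13) · 14.4^12 / (12! · 2^(12/2)) ≈ 9349.85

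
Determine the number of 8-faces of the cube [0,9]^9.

An n-cube has C(n,k)·2^(n-k) k-faces. Here C(9,8)·2^1 = 9·2 = 18.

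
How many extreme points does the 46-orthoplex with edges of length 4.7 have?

An n-cross-polytope has 2n vertices; here n = 46, giving 92.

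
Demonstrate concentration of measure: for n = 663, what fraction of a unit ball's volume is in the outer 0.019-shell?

1 - (1-0.019)^663 ≈ 0.9999970039 ≈ 99.999700%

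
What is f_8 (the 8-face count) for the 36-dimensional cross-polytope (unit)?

Number of 8-faces = 2^(8+1) · C(36,8+1) = 512 · 94143280 = 48201359360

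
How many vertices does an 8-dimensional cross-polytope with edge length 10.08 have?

An n-cross-polytope has 2n vertices; here n = 8, giving 16.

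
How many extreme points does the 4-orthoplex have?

The vertices are ±e_1, ..., ±e_4, so there are 2·4 = 8.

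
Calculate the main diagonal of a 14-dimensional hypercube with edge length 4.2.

||(4.2,4.2,...,4.2)|| = √(14)·4.2 ≈ 15.715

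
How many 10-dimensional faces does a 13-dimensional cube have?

Number of 10-faces = C(13,10) · 2^(13-10) = 286 · 8 = 2288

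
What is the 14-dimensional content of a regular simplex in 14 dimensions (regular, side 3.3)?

V = (3.3^14 / 14!) · √((14+1) / 2^14) ≈ 6.30409e-06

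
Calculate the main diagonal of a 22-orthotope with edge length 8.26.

Diagonal = √22 · 8.26 ≈ 38.7428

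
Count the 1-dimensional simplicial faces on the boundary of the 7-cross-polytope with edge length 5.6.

Number of 1-faces = 2^(1+1) · C(7,1+1) = 4 · 21 = 84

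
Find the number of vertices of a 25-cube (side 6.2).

The 25-cube has 2^25 = 33554432 vertices.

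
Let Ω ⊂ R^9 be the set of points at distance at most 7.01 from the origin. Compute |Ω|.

V_9(7.01) = π^(9/2) · (7.01)^9 / Γ(9/2 + 1) ≈ 1.34828e+08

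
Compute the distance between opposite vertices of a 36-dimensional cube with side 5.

Diagonal = √36 · 5 = 30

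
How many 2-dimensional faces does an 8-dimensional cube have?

Choose 2 of 8 axes to span the face (C(8,2) = 28 ways), then fix each of the remaining 6 coordinates at one of its two extreme values (2^6 = 64 ways): 28·64 = 1792.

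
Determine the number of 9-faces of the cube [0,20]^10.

An n-cube has C(n,k)·2^(n-k) k-faces. Here C(10,9)·2^1 = 10·2 = 20.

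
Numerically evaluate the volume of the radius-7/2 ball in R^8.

V = 5764801·π^4/6144 ≈ 91397.1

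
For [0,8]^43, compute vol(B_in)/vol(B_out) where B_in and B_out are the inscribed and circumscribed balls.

The radii are 8/2 and 8√43/2, so the volume ratio is (1/√43)^43 = 43^{-43/2} ≈ 7.59326e-36.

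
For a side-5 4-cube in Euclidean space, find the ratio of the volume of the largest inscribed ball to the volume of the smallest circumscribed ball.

The radii are 5/2 and 5√4/2, so the volume ratio is (1/√4)^4 = 4^{-4/2} ≈ 0.0625.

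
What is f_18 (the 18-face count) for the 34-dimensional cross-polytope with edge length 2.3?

Each 18-face is the convex hull of 19 vertices, one chosen as ±e_i from each of 19 distinct axes: 2^19·C(34,19) = 973061499125760.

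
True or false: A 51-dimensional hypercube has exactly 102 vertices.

False. The 51-cube has 2^51 = 2251799813685248 vertices.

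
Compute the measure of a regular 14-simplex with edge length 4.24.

Volume = 4.24^14 · √(15/2^14) / 14! ≈ 0.000210644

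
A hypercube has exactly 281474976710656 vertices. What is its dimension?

The n-cube has 2^n vertices, and 281474976710656 = 2^48, so n = 48.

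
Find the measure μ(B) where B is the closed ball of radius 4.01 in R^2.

V_2(4.01) = π^(2/2) · (4.01)^2 / Γ(2/2 + 1) ≈ 50.5171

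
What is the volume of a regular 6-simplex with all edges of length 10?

For a regular n-simplex with edge a, V = (a^n / n!)·√((n+1)/2^n). With a=10, n=6: V ≈ 459.332.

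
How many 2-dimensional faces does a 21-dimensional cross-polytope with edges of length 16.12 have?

Each 2-face is the convex hull of 3 vertices, one chosen as ±e_i from each of 3 distinct axes: 2^3·C(21,3) = 10640.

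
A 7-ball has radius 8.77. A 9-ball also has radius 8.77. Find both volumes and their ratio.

V_7(8.77) ≈ 1.88529e+07. V_9(8.77) ≈ 1.01231e+09. Ratio V_7/V_9 ≈ 0.01862.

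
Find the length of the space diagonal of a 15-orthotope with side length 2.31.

||(2.31,2.31,...,2.31)|| = √(15)·2.31 ≈ 8.94659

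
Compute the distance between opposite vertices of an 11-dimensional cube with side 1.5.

Diagonal = √11 · 1.5 ≈ 4.97494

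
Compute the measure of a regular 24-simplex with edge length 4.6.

For a regular n-simplex with edge a, V = (a^n / n!)·√((n+1)/2^n). With a=4.6, n=24: V ≈ 1.58523e-11.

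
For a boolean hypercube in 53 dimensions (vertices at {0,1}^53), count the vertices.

Number of vertices = 2^53 = 9007199254740992.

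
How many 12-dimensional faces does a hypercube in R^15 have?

f_12(15-cube) = (15 choose 12) · 2^3 = 3640.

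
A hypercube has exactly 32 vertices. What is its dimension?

n = log_2(32) = 5.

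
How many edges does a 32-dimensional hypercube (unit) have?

An n-cube has n·2^(n-1) edges. With n = 32: 32·2147483648 = 68719476736.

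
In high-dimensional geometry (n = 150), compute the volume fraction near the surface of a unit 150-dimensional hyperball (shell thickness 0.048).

1 - (1-0.048)^150 ≈ 0.999375 ≈ 99.94%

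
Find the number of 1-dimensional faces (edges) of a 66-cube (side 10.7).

The 66-cube has n·2^(n-1) = 66·2^65 = 66·36893488147419103232 = 2434970217729660813312 edges.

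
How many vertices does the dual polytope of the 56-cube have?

The 56-dimensional cross-polytope has 2n = 2·56 = 112 vertices.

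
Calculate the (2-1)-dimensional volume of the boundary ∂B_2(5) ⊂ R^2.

S_2(5) = 2·π^(2/2)·(5)^1 / Γ(2/2) = 2πr = 2π·5 ≈ 31.4159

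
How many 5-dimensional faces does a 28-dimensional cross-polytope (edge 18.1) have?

An n-cross-polytope has 2^(k+1)·C(n,k+1) k-faces. Here 2^6·C(28,6) = 64·376740 = 24111360.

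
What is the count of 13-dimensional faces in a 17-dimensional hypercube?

An n-cube has C(n,k)·2^(n-k) k-faces. Here C(17,13)·2^4 = 2380·16 = 38080.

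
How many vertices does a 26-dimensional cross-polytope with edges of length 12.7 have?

An n-cross-polytope has 2n vertices; here n = 26, giving 52.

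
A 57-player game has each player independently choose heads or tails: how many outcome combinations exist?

An n-cube has 2^n vertices; for n = 57 that is 2^57 = 144115188075855872.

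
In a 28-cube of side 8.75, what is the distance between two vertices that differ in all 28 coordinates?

d = √(8.75² + 8.75² + ... + 8.75²) [28 terms] = √(28·8.75²) = 8.75√28 ≈ 46.3006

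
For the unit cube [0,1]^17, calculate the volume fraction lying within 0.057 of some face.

1 - (1 - 2·0.057)^17 = 1 - 0.886^17 ≈ 0.872246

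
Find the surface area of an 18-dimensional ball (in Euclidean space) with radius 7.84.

|∂B_18(7.84)| ≈ 2.36174e+15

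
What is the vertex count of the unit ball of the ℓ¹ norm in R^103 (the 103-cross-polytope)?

The 103-dimensional cross-polytope has 2n = 2·103 = 206 vertices.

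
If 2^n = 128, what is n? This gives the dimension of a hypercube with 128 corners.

The n-cube has 2^n vertices, and 128 = 2^7, so n = 7.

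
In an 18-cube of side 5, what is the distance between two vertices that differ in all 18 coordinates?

The space diagonal of an n-cube of side s is s√n. Here 5·√18 ≈ 21.2132.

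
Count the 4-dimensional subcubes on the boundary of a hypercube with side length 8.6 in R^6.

Choose 4 of 6 axes to span the face (C(6,4) = 15 ways), then fix each of the remaining 2 coordinates at one of its two extreme values (2^2 = 4 ways): 15·4 = 60.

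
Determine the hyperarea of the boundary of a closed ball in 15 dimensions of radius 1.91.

S = n·V_n(r)/r = 15·V_15(1.91)/1.91 (volume-to-surface relation), giving 49202.6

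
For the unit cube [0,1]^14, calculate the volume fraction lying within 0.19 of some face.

The inner cube has side 1-2·0.19 = 0.62 and volume (0.62)^14 ≈ 0.00124, so the shell holds 0.99876 of the volume.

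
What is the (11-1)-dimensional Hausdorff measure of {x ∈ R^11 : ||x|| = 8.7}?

S = n·V_n(r)/r = 11·V_11(8.7)/8.7 (volume-to-surface relation), giving 5.14861e+10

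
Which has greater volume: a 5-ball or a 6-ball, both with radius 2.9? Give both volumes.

V_5(2.9) ≈ 1079.66. V_6(2.9) ≈ 3073.88. The 6-ball is larger.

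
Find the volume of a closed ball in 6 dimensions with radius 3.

V_6(3) = π^(6/2) · (3)^6 / Γ(6/2 + 1) = 243·π^3/2 ≈ 3767.26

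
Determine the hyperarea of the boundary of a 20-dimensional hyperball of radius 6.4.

S_20(6.4) = 2·π^(20/2)·(6.4)^19 / Γ(20/2) ≈ 1.07198e+15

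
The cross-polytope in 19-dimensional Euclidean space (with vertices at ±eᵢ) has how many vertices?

The 19-dimensional cross-polytope has 2n = 2·19 = 38 vertices.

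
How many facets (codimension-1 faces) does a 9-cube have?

f_8(9-cube) = (9 choose 8) · 2^1 = 18.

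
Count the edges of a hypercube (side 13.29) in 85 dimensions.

Number of 1-faces = C(85,1)·2^(85-1) = 85·19342813113834066795298816 = 1644139114675895677600399360.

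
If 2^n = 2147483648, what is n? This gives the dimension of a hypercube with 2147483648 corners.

n = log_2(2147483648) = 31.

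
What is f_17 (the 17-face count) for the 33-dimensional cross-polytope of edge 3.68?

Number of 17-faces = 2^(17+1) · C(33,17+1) = 262144 · 1037158320 = 271884830638080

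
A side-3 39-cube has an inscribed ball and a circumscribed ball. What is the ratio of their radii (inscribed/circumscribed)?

For an n-cube of any side s, the inradius is s/2 and the circumradius is s√n/2, so the ratio is 1/√39 ≈ 0.160128.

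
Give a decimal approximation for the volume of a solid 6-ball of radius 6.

The n-ball volume is π^(n/2)·r^n/Γ(n/2+1). With n=6, r=6: V = 7776·π^3 ≈ 241105.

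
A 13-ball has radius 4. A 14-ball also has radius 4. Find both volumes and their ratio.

V_13(4) ≈ 6.11113e+07. V_14(4) ≈ 1.60864e+08. Ratio V_13/V_14 ≈ 0.3799.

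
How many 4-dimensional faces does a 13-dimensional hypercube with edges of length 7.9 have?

An n-cube has C(n,k)·2^(n-k) k-faces. Here C(13,4)·2^9 = 715·512 = 366080.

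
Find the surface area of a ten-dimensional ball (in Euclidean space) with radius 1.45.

S_10(1.45) = 2·π^(10/2)·(1.45)^9 / Γ(10/2) ≈ 722.57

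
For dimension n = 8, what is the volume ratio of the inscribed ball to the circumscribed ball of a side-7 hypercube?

V_in / V_out = (r_in/r_out)^8 = (1/√8)^8 = 8^(-8/2) ≈ 0.000244141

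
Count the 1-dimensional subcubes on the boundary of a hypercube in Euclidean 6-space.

Number of 1-faces = C(6,1) · 2^(6-1) = 6 · 32 = 192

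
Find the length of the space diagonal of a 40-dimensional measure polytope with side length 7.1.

d = √(7.1² + 7.1² + ... + 7.1²) [40 terms] = √(40·7.1²) = 7.1√40 ≈ 44.9043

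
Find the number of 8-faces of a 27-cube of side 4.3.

Choose 8 of 27 axes to span the face (C(27,8) = 2220075 ways), then fix each of the remaining 19 coordinates at one of its two extreme values (2^19 = 524288 ways): 2220075·524288 = 1163958681600.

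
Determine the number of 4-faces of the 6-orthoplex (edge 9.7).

Each 4-face is the convex hull of 5 vertices, one chosen as ±e_i from each of 5 distinct axes: 2^5·C(6,5) = 192.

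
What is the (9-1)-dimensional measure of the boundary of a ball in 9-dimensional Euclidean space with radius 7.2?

|∂B_9(7.2)| ≈ 2.14398e+08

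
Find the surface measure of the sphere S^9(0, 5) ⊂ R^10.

S_10(5) = 2·π^(10/2)·(5)^9 / Γ(10/2) = 1953125·π^5/12 ≈ 4.98079e+07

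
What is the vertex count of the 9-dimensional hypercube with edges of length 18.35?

Each vertex is a binary string of length 9, so there are 2^9 = 512.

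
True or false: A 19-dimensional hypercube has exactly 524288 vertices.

True. The 19-cube has 2^19 = 524288 vertices.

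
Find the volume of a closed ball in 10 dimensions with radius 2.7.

The n-ball volume is π^(n/2)·r^n/Γ(n/2+1). With n=10, r=2.7: V ≈ 52505.6.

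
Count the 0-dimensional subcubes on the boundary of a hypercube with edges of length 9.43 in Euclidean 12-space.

An n-cube has C(n,k)·2^(n-k) k-faces. Here C(12,0)·2^12 = 1·4096 = 4096.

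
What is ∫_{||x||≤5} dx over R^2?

Volume = π^{2/2}·(5)^2/Γ(2) = 25·π ≈ 78.5398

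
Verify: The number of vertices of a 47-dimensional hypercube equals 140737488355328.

True. The 47-cube has 2^47 = 140737488355328 vertices.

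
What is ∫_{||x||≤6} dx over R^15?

The n-ball volume is π^(n/2)·r^n/Γ(n/2+1). With n=15, r=6: V = 1486016741376·π^7/25025 ≈ 1.79349e+11.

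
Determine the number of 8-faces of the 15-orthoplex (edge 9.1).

f_8(15-orthoplex) = 2^9 · (15 choose 9) = 2562560.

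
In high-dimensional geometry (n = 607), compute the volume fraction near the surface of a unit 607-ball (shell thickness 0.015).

1 - (1-0.015)^607 ≈ 0.999896 ≈ 99.9896%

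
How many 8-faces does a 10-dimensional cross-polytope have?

Number of 8-faces = 2^(8+1) · C(10,8+1) = 512 · 10 = 5120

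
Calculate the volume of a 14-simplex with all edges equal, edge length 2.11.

For a regular n-simplex with edge a, V = (a^n / n!)·√((n+1)/2^n). With a=2.11, n=14: V ≈ 1.20332e-08.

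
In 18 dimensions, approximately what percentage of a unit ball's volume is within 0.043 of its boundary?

1 - (1-0.043)^18 ≈ 0.54667 ≈ 54.67%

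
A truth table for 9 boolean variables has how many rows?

The 9-cube has 2^9 = 512 vertices.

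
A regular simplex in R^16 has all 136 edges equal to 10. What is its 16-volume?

For a regular n-simplex with edge a, V = (a^n / n!)·√((n+1)/2^n). With a=10, n=16: V ≈ 7.69777.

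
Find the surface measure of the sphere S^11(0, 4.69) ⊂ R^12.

S = n·V_n(r)/r = 12·V_12(4.69)/4.69 (volume-to-surface relation), giving 3.86945e+08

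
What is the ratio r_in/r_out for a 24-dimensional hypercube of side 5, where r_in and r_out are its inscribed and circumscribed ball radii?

For an n-cube of any side s, the inradius is s/2 and the circumradius is s√n/2, so the ratio is 1/√24 ≈ 0.204124.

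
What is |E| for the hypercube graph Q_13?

Each of the 2^13 = 8192 vertices has degree 13; total edges = 13·2^13/2 = 53248.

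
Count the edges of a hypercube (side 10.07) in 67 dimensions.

The 67-cube has n·2^(n-1) = 67·2^66 = 67·73786976294838206464 = 4943727411754159833088 edges.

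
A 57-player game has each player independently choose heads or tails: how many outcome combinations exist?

An n-cube has 2^n vertices; for n = 57 that is 2^57 = 144115188075855872.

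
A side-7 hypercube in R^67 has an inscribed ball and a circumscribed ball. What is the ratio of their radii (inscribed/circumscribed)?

For an n-cube of any side s, the inradius is s/2 and the circumradius is s√n/2, so the ratio is 1/√67 ≈ 0.122169.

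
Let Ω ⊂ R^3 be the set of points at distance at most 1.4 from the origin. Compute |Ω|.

V_3(1.4) = π^(3/2) · (1.4)^3 / Γ(3/2 + 1) ≈ 11.494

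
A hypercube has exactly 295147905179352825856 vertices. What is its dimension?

Since 2^n = 295147905179352825856, we have n = 68.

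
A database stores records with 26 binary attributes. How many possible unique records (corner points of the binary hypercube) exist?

Each vertex is a binary string of length 26, so there are 2^26 = 67108864.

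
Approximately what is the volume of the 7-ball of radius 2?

V_7(2) = π^(7/2) · (2)^7 / Γ(7/2 + 1) = 2048·π^3/105 ≈ 604.77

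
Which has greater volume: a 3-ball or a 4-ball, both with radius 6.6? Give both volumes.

V_3(6.6) ≈ 1204.26. V_4(6.6) ≈ 9363.66. The 4-ball is larger.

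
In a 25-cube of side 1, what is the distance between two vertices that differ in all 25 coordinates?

||(1,1,...,1)|| = √(25)·1 = 5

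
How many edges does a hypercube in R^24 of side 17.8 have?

The 24-cube has n·2^(n-1) = 24·2^23 = 24·8388608 = 201326592 edges.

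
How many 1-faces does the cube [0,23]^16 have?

The 16-cube has n·2^(n-1) = 16·2^15 = 16·32768 = 524288 edges.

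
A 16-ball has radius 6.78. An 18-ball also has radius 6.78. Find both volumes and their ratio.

V_16(6.78) ≈ 4.69195e+12. V_18(6.78) ≈ 7.52871e+13. Ratio V_16/V_18 ≈ 0.06232.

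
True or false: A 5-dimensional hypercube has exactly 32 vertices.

True. The 5-cube has 2^5 = 32 vertices.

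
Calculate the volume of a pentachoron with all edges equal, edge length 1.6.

Volume = 1.6^4 · √(5/2^4) / 4! ≈ 0.152649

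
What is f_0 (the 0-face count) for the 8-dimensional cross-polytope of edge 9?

An n-cross-polytope has 2^(k+1)·C(n,k+1) k-faces. Here 2^1·C(8,1) = 2·8 = 16.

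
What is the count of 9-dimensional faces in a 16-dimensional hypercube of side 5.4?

f_9(16-cube) = (16 choose 9) · 2^7 = 1464320.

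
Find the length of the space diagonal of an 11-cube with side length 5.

||(5,5,...,5)|| = √(11)·5 ≈ 16.5831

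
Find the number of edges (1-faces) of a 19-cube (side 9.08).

An n-cube has C(n,k)·2^(n-k) k-faces. Here C(19,1)·2^18 = 19·262144 = 4980736.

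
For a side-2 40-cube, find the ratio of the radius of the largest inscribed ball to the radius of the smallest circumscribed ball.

r_in / r_out = (2/2) / (2√40/2) = 1/√40 ≈ 0.158114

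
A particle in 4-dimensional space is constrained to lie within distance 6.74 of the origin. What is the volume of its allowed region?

The n-ball volume is π^(n/2)·r^n/Γ(n/2+1). With n=4, r=6.74: V ≈ 10183.8.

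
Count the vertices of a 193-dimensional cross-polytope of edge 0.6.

The 193-dimensional cross-polytope has 2n = 2·193 = 386 vertices.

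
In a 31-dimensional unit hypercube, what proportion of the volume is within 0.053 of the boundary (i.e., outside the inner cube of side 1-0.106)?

Shell fraction = 1 - (1-0.106)^31 ≈ 0.968993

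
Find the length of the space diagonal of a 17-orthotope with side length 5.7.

d = √(5.7² + 5.7² + ... + 5.7²) [17 terms] = √(17·5.7²) = 5.7√17 ≈ 23.5017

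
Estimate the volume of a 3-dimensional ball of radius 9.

V = 972·π ≈ 3053.63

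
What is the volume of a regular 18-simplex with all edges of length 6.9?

Volume = 6.9^18 · √(19/2^18) / 18! ≈ 0.00167128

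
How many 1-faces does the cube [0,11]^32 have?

Each of the 2^32 = 4294967296 vertices has degree 32; total edges = 32·2^32/2 = 68719476736.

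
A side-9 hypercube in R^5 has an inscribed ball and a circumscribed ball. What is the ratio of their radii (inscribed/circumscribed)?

r_in / r_out = (9/2) / (9√5/2) = 1/√5 ≈ 0.447214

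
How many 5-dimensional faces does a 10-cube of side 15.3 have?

An n-cube has C(n,k)·2^(n-k) k-faces. Here C(10,5)·2^5 = 252·32 = 8064.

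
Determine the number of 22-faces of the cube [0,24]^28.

Number of 22-faces = C(28,22) · 2^(28-22) = 376740 · 64 = 24111360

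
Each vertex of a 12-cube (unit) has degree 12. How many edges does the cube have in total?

An n-cube has n·2^(n-1) edges. With n = 12: 12·2048 = 24576.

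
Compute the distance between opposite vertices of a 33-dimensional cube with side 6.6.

d = √(6.6² + 6.6² + ... + 6.6²) [33 terms] = √(33·6.6²) = 6.6√33 ≈ 37.9141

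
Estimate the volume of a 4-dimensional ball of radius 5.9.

V_4(5.9) = π^(4/2) · (5.9)^4 / Γ(4/2 + 1) ≈ 5979.68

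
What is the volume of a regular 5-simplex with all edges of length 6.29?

V_5 = √(6) · 6.29^5 / (5! · 2^(5/2)) ≈ 35.5282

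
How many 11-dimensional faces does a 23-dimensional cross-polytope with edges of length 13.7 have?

An n-cross-polytope has 2^(k+1)·C(n,k+1) k-faces. Here 2^12·C(23,12) = 4096·1352078 = 5538111488.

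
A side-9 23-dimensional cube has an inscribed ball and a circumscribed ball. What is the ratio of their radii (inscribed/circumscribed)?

Ratio = (s/2)/(s√23/2) = 23^(-1/2) ≈ 0.208514.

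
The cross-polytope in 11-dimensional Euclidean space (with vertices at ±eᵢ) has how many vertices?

Number of vertices = 2n = 22.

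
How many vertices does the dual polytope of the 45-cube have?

The 45-dimensional cross-polytope has 2n = 2·45 = 90 vertices.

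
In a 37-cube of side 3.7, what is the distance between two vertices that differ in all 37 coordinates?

The space diagonal of an n-cube of side s is s√n. Here 3.7·√37 ≈ 22.5062.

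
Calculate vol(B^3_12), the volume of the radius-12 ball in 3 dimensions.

V = 2304·π ≈ 7238.23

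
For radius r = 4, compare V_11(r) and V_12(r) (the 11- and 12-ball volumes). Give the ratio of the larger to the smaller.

V_11(4) ≈ 7.9025e+06, V_12(4) ≈ 2.2402e+07. The 12-ball is larger by a factor of 2.835.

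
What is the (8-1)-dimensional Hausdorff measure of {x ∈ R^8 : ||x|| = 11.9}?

S = n·V_n(r)/r = 8·V_8(11.9)/11.9 (volume-to-surface relation), giving 1.09725e+09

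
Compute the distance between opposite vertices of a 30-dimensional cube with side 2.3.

Diagonal = √30 · 2.3 ≈ 12.5976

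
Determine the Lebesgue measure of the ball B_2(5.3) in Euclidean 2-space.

V_2(5.3) = π^(2/2) · (5.3)^2 / Γ(2/2 + 1) ≈ 88.2473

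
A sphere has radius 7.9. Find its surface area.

|∂B_3(7.9)| = 4πr² = 4π·(7.9)² ≈ 784.267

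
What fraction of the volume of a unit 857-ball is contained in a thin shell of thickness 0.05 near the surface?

Shell fraction = 1 - (1-0.05)^857 ≈ 1 - 8.112e-20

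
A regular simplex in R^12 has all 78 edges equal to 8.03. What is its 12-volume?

Volume = 8.03^12 · √(13/2^12) / 12! ≈ 8.45359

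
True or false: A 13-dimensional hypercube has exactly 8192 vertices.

True. The 13-cube has 2^13 = 8192 vertices.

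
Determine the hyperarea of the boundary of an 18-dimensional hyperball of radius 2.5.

S = n·V_n(r)/r = 18·V_18(2.5)/2.5 (volume-to-surface relation), giving 152587890625·π^9/528482304 ≈ 8.60674e+06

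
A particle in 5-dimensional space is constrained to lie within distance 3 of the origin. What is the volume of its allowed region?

V = 648·π^2/5 ≈ 1279.1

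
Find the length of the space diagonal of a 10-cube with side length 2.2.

||(2.2,2.2,...,2.2)|| = √(10)·2.2 ≈ 6.95701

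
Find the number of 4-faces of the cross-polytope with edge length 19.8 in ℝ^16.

An n-cross-polytope has 2^(k+1)·C(n,k+1) k-faces. Here 2^5·C(16,5) = 32·4368 = 139776.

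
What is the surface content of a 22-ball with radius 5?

|∂B_22(5)| = 19073486328125·π^11/72576 ≈ 7.73189e+13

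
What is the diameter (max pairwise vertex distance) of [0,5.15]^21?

d = √(5.15² + 5.15² + ... + 5.15²) [21 terms] = √(21·5.15²) = 5.15√21 ≈ 23.6003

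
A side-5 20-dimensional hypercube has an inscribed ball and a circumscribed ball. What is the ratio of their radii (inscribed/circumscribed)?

For an n-cube of any side s, the inradius is s/2 and the circumradius is s√n/2, so the ratio is 1/√20 ≈ 0.223607.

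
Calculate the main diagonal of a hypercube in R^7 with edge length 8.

Diagonal = √7 · 8 ≈ 21.166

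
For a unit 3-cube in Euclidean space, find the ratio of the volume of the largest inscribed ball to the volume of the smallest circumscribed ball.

Volume scales as r^n, and r_in/r_out = 1/√3, giving (1/√3)^3 ≈ 0.19245.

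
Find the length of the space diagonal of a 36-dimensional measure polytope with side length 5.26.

The space diagonal of an n-cube of side s is s√n. Here 5.26·√36 = 31.56.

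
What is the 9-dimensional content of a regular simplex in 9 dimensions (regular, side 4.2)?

V = (4.2^9 / 9!) · √((9+1) / 2^9) ≈ 0.156619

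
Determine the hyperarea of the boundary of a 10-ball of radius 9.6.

S_10(9.6) = 2·π^(10/2)·(9.6)^9 / Γ(10/2) ≈ 1.76608e+10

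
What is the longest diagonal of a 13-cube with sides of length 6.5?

Diagonal = √13 · 6.5 ≈ 23.4361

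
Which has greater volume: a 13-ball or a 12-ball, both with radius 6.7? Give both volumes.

V_13(6.7) ≈ 4.99245e+10. V_12(6.7) ≈ 1.09261e+10. The 13-ball is larger.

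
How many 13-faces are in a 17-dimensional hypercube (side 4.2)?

Choose 13 of 17 axes to span the face (C(17,13) = 2380 ways), then fix each of the remaining 4 coordinates at one of its two extreme values (2^4 = 16 ways): 2380·16 = 38080.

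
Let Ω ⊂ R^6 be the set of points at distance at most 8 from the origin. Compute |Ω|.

V_6(8) = π^(6/2) · (8)^6 / Γ(6/2 + 1) = 131072·π^3/3 ≈ 1.35468e+06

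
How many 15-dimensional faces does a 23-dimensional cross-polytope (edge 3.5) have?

Number of 15-faces = 2^(15+1) · C(23,15+1) = 65536 · 245157 = 16066609152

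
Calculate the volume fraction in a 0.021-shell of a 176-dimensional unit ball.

Shell fraction = 1 - (1-0.021)^176 ≈ 0.976135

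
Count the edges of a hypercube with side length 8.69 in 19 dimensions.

The 19-cube has n·2^(n-1) = 19·2^18 = 19·262144 = 4980736 edges.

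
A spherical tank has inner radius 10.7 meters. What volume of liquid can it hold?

Volume = π^{3/2}·(10.7)^3/Γ(5/2) ≈ 5131.45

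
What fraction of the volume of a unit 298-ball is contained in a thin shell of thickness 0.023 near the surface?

1 - (1-0.023)^298 ≈ 0.999026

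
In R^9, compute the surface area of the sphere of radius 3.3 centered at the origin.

S_9(3.3) = 2·π^(9/2)·(3.3)^8 / Γ(9/2) ≈ 417515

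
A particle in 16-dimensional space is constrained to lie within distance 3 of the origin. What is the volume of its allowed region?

V_16(3) = π^(16/2) · (3)^16 / Γ(16/2 + 1) = 4782969·π^8/4480 ≈ 1.01302e+07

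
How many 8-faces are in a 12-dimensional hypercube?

Choose 8 of 12 axes to span the face (C(12,8) = 495 ways), then fix each of the remaining 4 coordinates at one of its two extreme values (2^4 = 16 ways): 495·16 = 7920.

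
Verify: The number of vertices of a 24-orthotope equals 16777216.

True. The 24-cube has 2^24 = 16777216 vertices.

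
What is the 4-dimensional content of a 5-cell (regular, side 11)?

For a regular n-simplex with edge a, V = (a^n / n!)·√((n+1)/2^n). With a=11, n=4: V ≈ 341.024.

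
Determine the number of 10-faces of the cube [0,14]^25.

f_10(25-cube) = (25 choose 10) · 2^15 = 107110727680.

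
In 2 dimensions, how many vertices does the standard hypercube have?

Number of vertices = 2^2 = 4.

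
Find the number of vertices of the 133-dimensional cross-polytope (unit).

Number of vertices = 2n = 266.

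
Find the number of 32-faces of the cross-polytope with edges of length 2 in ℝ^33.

Number of 32-faces = 2^(32+1) · C(33,32+1) = 8589934592 · 1 = 8589934592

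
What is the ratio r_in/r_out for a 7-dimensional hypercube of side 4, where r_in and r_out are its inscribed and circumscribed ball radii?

r_in / r_out = (4/2) / (4√7/2) = 1/√7 ≈ 0.377964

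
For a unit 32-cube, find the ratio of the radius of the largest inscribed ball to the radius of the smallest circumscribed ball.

r_in / r_out = (1/2) / (1√32/2) = 1/√32 ≈ 0.176777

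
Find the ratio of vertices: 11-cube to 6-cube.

The 11-cube has 2^11 = 2048 vertices. The 6-cube has 2^6 = 64 vertices. Ratio: 2048/64 = 32.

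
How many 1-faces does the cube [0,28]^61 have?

An n-cube has n·2^(n-1) edges. With n = 61: 61·1152921504606846976 = 70328211781017665536.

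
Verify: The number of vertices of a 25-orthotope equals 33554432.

True. The 25-cube has 2^25 = 33554432 vertices.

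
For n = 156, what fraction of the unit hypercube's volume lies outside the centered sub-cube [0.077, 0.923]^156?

1 - (1 - 2·0.077)^156 = 1 - 0.846^156 ≈ 1 - 4.675e-12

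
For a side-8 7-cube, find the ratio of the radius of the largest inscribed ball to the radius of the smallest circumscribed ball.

r_in / r_out = (8/2) / (8√7/2) = 1/√7 ≈ 0.377964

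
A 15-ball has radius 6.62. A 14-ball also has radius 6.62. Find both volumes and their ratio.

V_15(6.62) ≈ 7.83971e+11. V_14(6.62) ≈ 1.8605e+11. Ratio V_15/V_14 ≈ 4.214.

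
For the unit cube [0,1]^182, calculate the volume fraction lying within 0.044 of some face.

Shell fraction = 1 - (1-0.088)^182 ≈ 0.9999999476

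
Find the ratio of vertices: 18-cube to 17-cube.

The 18-cube has 2^18 = 262144 vertices. The 17-cube has 2^17 = 131072 vertices. Ratio: 262144/131072 = 2.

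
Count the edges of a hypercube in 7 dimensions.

Each of the 2^7 = 128 vertices has degree 7; total edges = 7·2^7/2 = 448.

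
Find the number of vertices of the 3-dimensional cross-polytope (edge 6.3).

The 3-dimensional cross-polytope has 2n = 2·3 = 6 vertices.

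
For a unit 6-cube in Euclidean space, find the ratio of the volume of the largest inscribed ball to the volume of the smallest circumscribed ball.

V_in / V_out = (r_in/r_out)^6 = (1/√6)^6 = 6^(-6/2) ≈ 0.00462963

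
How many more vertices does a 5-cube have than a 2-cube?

The 5-cube has 2^5 = 32 vertices. The 2-cube has 2^2 = 4 vertices. Difference: 32 - 4 = 28.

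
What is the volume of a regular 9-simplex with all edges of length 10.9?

V_9 = √(10) · 10.9^9 / (9! · 2^(9/2)) ≈ 836.451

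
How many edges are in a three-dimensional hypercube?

An n-cube has C(n,k)·2^(n-k) k-faces. Here C(3,1)·2^2 = 3·4 = 12.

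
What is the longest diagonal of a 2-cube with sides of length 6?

The space diagonal of an n-cube of side s is s√n. Here 6·√2 ≈ 8.48528.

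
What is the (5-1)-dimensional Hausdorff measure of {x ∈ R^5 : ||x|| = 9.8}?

|∂B_5(9.8)| ≈ 242758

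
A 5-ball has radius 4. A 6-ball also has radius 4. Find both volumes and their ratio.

V_5(4) ≈ 5390.12. V_6(4) ≈ 21167. Ratio V_5/V_6 ≈ 0.2546.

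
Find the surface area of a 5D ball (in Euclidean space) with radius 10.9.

S_5(10.9) = 2·π^(5/2)·(10.9)^4 / Γ(5/2) ≈ 371513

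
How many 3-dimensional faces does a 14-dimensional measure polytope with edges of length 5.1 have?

An n-cube has C(n,k)·2^(n-k) k-faces. Here C(14,3)·2^11 = 364·2048 = 745472.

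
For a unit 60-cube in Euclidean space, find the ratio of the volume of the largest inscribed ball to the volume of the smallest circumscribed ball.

V_in / V_out = (r_in/r_out)^60 = (1/√60)^60 = 60^(-60/2) ≈ 4.52337e-54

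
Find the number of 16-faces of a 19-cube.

An n-cube has C(n,k)·2^(n-k) k-faces. Here C(19,16)·2^3 = 969·8 = 7752.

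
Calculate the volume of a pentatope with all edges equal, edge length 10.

For a regular n-simplex with edge a, V = (a^n / n!)·√((n+1)/2^n). With a=10, n=4: V ≈ 232.924.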